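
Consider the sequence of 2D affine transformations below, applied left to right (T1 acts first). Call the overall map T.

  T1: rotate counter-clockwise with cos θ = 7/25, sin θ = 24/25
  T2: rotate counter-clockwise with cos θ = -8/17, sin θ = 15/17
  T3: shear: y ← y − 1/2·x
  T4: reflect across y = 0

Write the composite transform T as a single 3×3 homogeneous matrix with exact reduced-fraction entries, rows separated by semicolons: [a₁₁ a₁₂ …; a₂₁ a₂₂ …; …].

T1 = [7/25 -24/25 0; 24/25 7/25 0; 0 0 1]
T2·T1 = [-416/425 87/425 0; -87/425 -416/425 0; 0 0 1]
T3·…·T1 = [-416/425 87/425 0; 121/425 -919/850 0; 0 0 1]
T4·…·T1 = [-416/425 87/425 0; -121/425 919/850 0; 0 0 1]

T = [-416/425 87/425 0; -121/425 919/850 0; 0 0 1]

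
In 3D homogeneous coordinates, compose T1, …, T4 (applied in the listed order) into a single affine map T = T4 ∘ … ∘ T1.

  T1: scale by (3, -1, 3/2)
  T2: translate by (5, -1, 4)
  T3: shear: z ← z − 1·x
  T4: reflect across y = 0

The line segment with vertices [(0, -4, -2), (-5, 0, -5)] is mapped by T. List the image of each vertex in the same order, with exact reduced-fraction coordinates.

T1 scale by (3, -1, 3/2): (0, -4, -2) → (0, 4, -3); (-5, 0, -5) → (-15, 0, -15/2)
T2 translate by (5, -1, 4): (0, 4, -3) → (5, 3, 1); (-15, 0, -15/2) → (-10, -1, -7/2)
T3 shear: z ← z − 1·x: (5, 3, 1) → (5, 3, -4); (-10, -1, -7/2) → (-10, -1, 13/2)
T4 reflect across y = 0: (5, 3, -4) → (5, -3, -4); (-10, -1, 13/2) → (-10, 1, 13/2)

image vertices: (5, -3, -4), (-10, 1, 13/2)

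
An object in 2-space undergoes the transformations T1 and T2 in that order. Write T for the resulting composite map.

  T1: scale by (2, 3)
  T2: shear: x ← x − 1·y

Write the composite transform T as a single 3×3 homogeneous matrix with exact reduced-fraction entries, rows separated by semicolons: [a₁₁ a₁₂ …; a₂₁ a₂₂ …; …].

T1 = [2 0 0; 0 3 0; 0 0 1]
T2·T1 = [2 -3 0; 0 3 0; 0 0 1]

T = [2 -3 0; 0 3 0; 0 0 1]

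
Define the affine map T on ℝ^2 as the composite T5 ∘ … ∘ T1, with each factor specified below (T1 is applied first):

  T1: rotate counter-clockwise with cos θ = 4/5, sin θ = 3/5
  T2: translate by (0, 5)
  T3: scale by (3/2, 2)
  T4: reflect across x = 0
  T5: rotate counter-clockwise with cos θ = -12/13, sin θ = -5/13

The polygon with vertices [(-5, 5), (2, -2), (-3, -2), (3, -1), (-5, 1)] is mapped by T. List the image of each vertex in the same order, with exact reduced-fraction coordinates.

image vertices: (-66/13, -393/26), (482/65, -447/65), (-28/65, -237/65), (114/13, -243/26), (-274/65, -1017/130)

T1 rotate counter-clockwise with cos θ = 4/5, sin θ = 3/5: (-5, 5) → (-7, 1); (2, -2) → (14/5, -2/5); (-3, -2) → (-6/5, -17/5); (3, -1) → (3, 1); (-5, 1) → (-23/5, -11/5)
T2 translate by (0, 5): (-7, 1) → (-7, 6); (14/5, -2/5) → (14/5, 23/5); (-6/5, -17/5) → (-6/5, 8/5); (3, 1) → (3, 6); (-23/5, -11/5) → (-23/5, 14/5)
T3 scale by (3/2, 2): (-7, 6) → (-21/2, 12); (14/5, 23/5) → (21/5, 46/5); (-6/5, 8/5) → (-9/5, 16/5); (3, 6) → (9/2, 12); (-23/5, 14/5) → (-69/10, 28/5)
T4 reflect across x = 0: (-21/2, 12) → (21/2, 12); (21/5, 46/5) → (-21/5, 46/5); (-9/5, 16/5) → (9/5, 16/5); (9/2, 12) → (-9/2, 12); (-69/10, 28/5) → (69/10, 28/5)
T5 rotate counter-clockwise with cos θ = -12/13, sin θ = -5/13: (21/2, 12) → (-66/13, -393/26); (-21/5, 46/5) → (482/65, -447/65); (9/5, 16/5) → (-28/65, -237/65); (-9/2, 12) → (114/13, -243/26); (69/10, 28/5) → (-274/65, -1017/130)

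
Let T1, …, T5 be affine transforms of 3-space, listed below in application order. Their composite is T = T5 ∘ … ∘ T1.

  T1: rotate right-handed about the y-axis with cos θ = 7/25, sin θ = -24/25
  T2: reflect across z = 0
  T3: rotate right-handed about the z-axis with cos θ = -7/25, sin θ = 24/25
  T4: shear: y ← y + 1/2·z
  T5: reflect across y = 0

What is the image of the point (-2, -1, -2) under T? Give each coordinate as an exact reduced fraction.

T(p) = (362/625, -1766/625, 62/25)

T1 rotate right-handed about the y-axis with cos θ = 7/25, sin θ = -24/25: (-2, -1, -2) → (34/25, -1, -62/25)
T2 reflect across z = 0: (34/25, -1, -62/25) → (34/25, -1, 62/25)
T3 rotate right-handed about the z-axis with cos θ = -7/25, sin θ = 24/25: (34/25, -1, 62/25) → (362/625, 991/625, 62/25)
T4 shear: y ← y + 1/2·z: (362/625, 991/625, 62/25) → (362/625, 1766/625, 62/25)
T5 reflect across y = 0: (362/625, 1766/625, 62/25) → (362/625, -1766/625, 62/25)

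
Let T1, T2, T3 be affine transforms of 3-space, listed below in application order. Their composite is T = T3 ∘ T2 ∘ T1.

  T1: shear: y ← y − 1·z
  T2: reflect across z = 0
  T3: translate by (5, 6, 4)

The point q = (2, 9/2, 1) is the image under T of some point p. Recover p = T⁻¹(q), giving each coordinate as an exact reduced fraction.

T1 = [1 0 0 0; 0 1 -1 0; 0 0 1 0; 0 0 0 1]
T2·T1 = [1 0 0 0; 0 1 -1 0; 0 0 -1 0; 0 0 0 1]
T3·…·T1 = [1 0 0 5; 0 1 -1 6; 0 0 -1 4; 0 0 0 1]
det M = -1; M⁻¹ = [1 0 0 -5; 0 1 -1 -2; 0 0 -1 4; 0 0 0 1]
M⁻¹ · (2, 9/2, 1)ᵀ = (-3, 3/2, 3)ᵀ

p = (-3, 3/2, 3)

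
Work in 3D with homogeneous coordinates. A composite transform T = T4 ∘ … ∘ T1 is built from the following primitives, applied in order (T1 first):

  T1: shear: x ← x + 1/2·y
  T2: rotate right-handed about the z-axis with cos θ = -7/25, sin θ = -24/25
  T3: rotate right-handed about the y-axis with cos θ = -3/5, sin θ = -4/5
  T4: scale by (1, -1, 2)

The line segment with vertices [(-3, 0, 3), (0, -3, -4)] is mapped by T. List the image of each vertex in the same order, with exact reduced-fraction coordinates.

image vertices: (-363/125, -72/25, -282/125), (1169/250, -57/25, 108/125)

T1 shear: x ← x + 1/2·y: (-3, 0, 3) → (-3, 0, 3); (0, -3, -4) → (-3/2, -3, -4)
T2 rotate right-handed about the z-axis with cos θ = -7/25, sin θ = -24/25: (-3, 0, 3) → (21/25, 72/25, 3); (-3/2, -3, -4) → (-123/50, 57/25, -4)
T3 rotate right-handed about the y-axis with cos θ = -3/5, sin θ = -4/5: (21/25, 72/25, 3) → (-363/125, 72/25, -141/125); (-123/50, 57/25, -4) → (1169/250, 57/25, 54/125)
T4 scale by (1, -1, 2): (-363/125, 72/25, -141/125) → (-363/125, -72/25, -282/125); (1169/250, 57/25, 54/125) → (1169/250, -57/25, 108/125)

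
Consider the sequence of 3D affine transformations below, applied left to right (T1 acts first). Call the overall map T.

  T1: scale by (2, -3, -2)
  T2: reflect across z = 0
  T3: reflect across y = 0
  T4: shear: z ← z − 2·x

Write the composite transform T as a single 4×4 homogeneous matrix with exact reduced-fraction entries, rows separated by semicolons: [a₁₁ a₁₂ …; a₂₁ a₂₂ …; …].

T1 = [2 0 0 0; 0 -3 0 0; 0 0 -2 0; 0 0 0 1]
T2·T1 = [2 0 0 0; 0 -3 0 0; 0 0 2 0; 0 0 0 1]
T3·…·T1 = [2 0 0 0; 0 3 0 0; 0 0 2 0; 0 0 0 1]
T4·…·T1 = [2 0 0 0; 0 3 0 0; -4 0 2 0; 0 0 0 1]

T = [2 0 0 0; 0 3 0 0; -4 0 2 0; 0 0 0 1]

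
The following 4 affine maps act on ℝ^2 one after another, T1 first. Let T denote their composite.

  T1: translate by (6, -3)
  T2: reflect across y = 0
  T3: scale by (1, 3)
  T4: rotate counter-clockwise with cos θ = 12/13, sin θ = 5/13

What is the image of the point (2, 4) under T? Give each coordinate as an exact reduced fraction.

T(p) = (111/13, 4/13)

T1 translate by (6, -3): (2, 4) → (8, 1)
T2 reflect across y = 0: (8, 1) → (8, -1)
T3 scale by (1, 3): (8, -1) → (8, -3)
T4 rotate counter-clockwise with cos θ = 12/13, sin θ = 5/13: (8, -3) → (111/13, 4/13)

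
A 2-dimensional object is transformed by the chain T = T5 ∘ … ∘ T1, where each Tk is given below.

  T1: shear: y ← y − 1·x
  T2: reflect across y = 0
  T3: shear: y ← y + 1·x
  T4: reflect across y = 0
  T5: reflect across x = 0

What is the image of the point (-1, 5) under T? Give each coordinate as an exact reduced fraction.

T(p) = (1, 7)

T1 shear: y ← y − 1·x: (-1, 5) → (-1, 6)
T2 reflect across y = 0: (-1, 6) → (-1, -6)
T3 shear: y ← y + 1·x: (-1, -6) → (-1, -7)
T4 reflect across y = 0: (-1, -7) → (-1, 7)
T5 reflect across x = 0: (-1, 7) → (1, 7)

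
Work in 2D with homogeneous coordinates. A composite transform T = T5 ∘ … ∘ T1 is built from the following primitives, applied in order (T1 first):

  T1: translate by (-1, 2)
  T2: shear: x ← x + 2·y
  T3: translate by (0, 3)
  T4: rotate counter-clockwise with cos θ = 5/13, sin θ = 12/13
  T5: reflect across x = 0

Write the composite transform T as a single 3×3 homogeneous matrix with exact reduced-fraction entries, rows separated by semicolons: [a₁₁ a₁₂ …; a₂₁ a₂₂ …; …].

T1 = [1 0 -1; 0 1 2; 0 0 1]
T2·T1 = [1 2 3; 0 1 2; 0 0 1]
T3·…·T1 = [1 2 3; 0 1 5; 0 0 1]
T4·…·T1 = [5/13 -2/13 -45/13; 12/13 29/13 61/13; 0 0 1]
T5·…·T1 = [-5/13 2/13 45/13; 12/13 29/13 61/13; 0 0 1]

T = [-5/13 2/13 45/13; 12/13 29/13 61/13; 0 0 1]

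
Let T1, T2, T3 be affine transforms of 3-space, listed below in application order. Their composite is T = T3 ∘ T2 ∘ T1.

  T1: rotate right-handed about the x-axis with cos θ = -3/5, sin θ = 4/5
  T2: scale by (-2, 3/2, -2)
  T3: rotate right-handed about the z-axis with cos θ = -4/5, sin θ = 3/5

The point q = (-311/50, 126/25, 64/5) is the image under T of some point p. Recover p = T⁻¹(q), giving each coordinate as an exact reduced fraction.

p = (-4, -5, 4)

T1 = [1 0 0 0; 0 -3/5 -4/5 0; 0 4/5 -3/5 0; 0 0 0 1]
T2·T1 = [-2 0 0 0; 0 -9/10 -6/5 0; 0 -8/5 6/5 0; 0 0 0 1]
T3·…·T1 = [8/5 27/50 18/25 0; -6/5 18/25 24/25 0; 0 -8/5 6/5 0; 0 0 0 1]
det M = 6; M⁻¹ = [2/5 -3/10 0 0; 6/25 8/25 -2/5 0; 8/25 32/75 3/10 0; 0 0 0 1]
M⁻¹ · (-311/50, 126/25, 64/5)ᵀ = (-4, -5, 4)ᵀ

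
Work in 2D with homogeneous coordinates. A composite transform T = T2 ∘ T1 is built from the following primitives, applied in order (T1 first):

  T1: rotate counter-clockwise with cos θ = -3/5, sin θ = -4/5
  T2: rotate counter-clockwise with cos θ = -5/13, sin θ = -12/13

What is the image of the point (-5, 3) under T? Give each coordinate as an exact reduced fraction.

T1 rotate counter-clockwise with cos θ = -3/5, sin θ = -4/5: (-5, 3) → (27/5, 11/5)
T2 rotate counter-clockwise with cos θ = -5/13, sin θ = -12/13: (27/5, 11/5) → (-3/65, -379/65)

T(p) = (-3/65, -379/65)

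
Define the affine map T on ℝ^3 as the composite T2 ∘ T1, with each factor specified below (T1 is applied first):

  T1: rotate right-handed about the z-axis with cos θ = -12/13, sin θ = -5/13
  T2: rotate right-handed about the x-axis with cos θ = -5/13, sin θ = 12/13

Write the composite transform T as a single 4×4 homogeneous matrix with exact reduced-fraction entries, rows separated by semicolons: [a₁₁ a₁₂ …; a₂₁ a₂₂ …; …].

T1 = [-12/13 5/13 0 0; -5/13 -12/13 0 0; 0 0 1 0; 0 0 0 1]
T2·T1 = [-12/13 5/13 0 0; 25/169 60/169 -12/13 0; -60/169 -144/169 -5/13 0; 0 0 0 1]

T = [-12/13 5/13 0 0; 25/169 60/169 -12/13 0; -60/169 -144/169 -5/13 0; 0 0 0 1]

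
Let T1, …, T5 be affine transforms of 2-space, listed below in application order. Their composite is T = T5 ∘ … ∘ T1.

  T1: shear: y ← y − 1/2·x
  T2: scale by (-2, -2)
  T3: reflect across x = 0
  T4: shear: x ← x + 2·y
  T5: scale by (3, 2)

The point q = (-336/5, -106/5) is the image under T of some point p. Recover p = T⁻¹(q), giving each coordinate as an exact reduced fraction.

p = (-3/5, 5)

T1 = [1 0 0; -1/2 1 0; 0 0 1]
T2·T1 = [-2 0 0; 1 -2 0; 0 0 1]
T3·…·T1 = [2 0 0; 1 -2 0; 0 0 1]
T4·…·T1 = [4 -4 0; 1 -2 0; 0 0 1]
T5·…·T1 = [12 -12 0; 2 -4 0; 0 0 1]
det M = -24; M⁻¹ = [1/6 -1/2 0; 1/12 -1/2 0; 0 0 1]
M⁻¹ · (-336/5, -106/5)ᵀ = (-3/5, 5)ᵀ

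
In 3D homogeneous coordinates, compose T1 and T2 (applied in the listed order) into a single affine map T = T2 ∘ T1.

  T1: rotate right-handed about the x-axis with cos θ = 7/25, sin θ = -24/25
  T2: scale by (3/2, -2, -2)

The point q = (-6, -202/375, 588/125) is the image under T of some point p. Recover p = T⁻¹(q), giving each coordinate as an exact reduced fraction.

T1 = [1 0 0 0; 0 7/25 24/25 0; 0 -24/25 7/25 0; 0 0 0 1]
T2·T1 = [3/2 0 0 0; 0 -14/25 -48/25 0; 0 48/25 -14/25 0; 0 0 0 1]
det M = 6; M⁻¹ = [2/3 0 0 0; 0 -7/50 12/25 0; 0 -12/25 -7/50 0; 0 0 0 1]
M⁻¹ · (-6, -202/375, 588/125)ᵀ = (-4, 7/3, -2/5)ᵀ

p = (-4, 7/3, -2/5)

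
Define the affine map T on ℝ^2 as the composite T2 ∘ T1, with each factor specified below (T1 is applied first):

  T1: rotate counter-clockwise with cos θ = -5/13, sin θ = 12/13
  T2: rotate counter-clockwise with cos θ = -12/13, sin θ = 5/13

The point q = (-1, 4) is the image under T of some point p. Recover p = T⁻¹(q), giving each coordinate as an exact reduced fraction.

p = (-4, -1)

T1 = [-5/13 -12/13 0; 12/13 -5/13 0; 0 0 1]
T2·T1 = [0 1 0; -1 0 0; 0 0 1]
det M = 1; M⁻¹ = [0 -1 0; 1 0 0; 0 0 1]
M⁻¹ · (-1, 4)ᵀ = (-4, -1)ᵀ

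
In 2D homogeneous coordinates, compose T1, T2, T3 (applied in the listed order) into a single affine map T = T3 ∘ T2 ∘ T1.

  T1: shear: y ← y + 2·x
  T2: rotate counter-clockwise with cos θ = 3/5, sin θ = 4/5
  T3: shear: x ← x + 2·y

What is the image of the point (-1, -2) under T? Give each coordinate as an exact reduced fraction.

T1 shear: y ← y + 2·x: (-1, -2) → (-1, -4)
T2 rotate counter-clockwise with cos θ = 3/5, sin θ = 4/5: (-1, -4) → (13/5, -16/5)
T3 shear: x ← x + 2·y: (13/5, -16/5) → (-19/5, -16/5)

T(p) = (-19/5, -16/5)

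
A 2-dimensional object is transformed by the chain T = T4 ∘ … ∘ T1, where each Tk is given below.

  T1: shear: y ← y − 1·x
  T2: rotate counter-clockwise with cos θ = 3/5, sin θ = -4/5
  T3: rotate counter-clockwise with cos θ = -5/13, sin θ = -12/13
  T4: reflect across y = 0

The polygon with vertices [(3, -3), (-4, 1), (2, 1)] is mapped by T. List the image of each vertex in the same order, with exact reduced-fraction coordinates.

T1 shear: y ← y − 1·x: (3, -3) → (3, -6); (-4, 1) → (-4, 5); (2, 1) → (2, -1)
T2 rotate counter-clockwise with cos θ = 3/5, sin θ = -4/5: (3, -6) → (-3, -6); (-4, 5) → (8/5, 31/5); (2, -1) → (2/5, -11/5)
T3 rotate counter-clockwise with cos θ = -5/13, sin θ = -12/13: (-3, -6) → (-57/13, 66/13); (8/5, 31/5) → (332/65, -251/65); (2/5, -11/5) → (-142/65, 31/65)
T4 reflect across y = 0: (-57/13, 66/13) → (-57/13, -66/13); (332/65, -251/65) → (332/65, 251/65); (-142/65, 31/65) → (-142/65, -31/65)

image vertices: (-57/13, -66/13), (332/65, 251/65), (-142/65, -31/65)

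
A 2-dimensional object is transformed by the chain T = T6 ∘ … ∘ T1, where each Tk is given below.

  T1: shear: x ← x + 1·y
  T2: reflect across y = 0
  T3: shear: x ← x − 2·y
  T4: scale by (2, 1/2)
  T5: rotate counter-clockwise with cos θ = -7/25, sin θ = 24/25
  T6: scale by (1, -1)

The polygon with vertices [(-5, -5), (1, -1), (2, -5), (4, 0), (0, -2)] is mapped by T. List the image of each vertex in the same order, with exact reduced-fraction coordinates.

image vertices: (44/5, 391/10), (16/25, 199/50), (122/25, 1283/50), (-56/25, -192/25), (12/5, 59/5)

T1 shear: x ← x + 1·y: (-5, -5) → (-10, -5); (1, -1) → (0, -1); (2, -5) → (-3, -5); (4, 0) → (4, 0); (0, -2) → (-2, -2)
T2 reflect across y = 0: (-10, -5) → (-10, 5); (0, -1) → (0, 1); (-3, -5) → (-3, 5); (4, 0) → (4, 0); (-2, -2) → (-2, 2)
T3 shear: x ← x − 2·y: (-10, 5) → (-20, 5); (0, 1) → (-2, 1); (-3, 5) → (-13, 5); (4, 0) → (4, 0); (-2, 2) → (-6, 2)
T4 scale by (2, 1/2): (-20, 5) → (-40, 5/2); (-2, 1) → (-4, 1/2); (-13, 5) → (-26, 5/2); (4, 0) → (8, 0); (-6, 2) → (-12, 1)
T5 rotate counter-clockwise with cos θ = -7/25, sin θ = 24/25: (-40, 5/2) → (44/5, -391/10); (-4, 1/2) → (16/25, -199/50); (-26, 5/2) → (122/25, -1283/50); (8, 0) → (-56/25, 192/25); (-12, 1) → (12/5, -59/5)
T6 scale by (1, -1): (44/5, -391/10) → (44/5, 391/10); (16/25, -199/50) → (16/25, 199/50); (122/25, -1283/50) → (122/25, 1283/50); (-56/25, 192/25) → (-56/25, -192/25); (12/5, -59/5) → (12/5, 59/5)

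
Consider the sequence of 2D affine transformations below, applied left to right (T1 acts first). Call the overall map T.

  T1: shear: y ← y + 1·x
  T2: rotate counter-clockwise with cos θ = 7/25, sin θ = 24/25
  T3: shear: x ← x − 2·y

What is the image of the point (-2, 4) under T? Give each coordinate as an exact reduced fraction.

T(p) = (6/25, -34/25)

T1 shear: y ← y + 1·x: (-2, 4) → (-2, 2)
T2 rotate counter-clockwise with cos θ = 7/25, sin θ = 24/25: (-2, 2) → (-62/25, -34/25)
T3 shear: x ← x − 2·y: (-62/25, -34/25) → (6/25, -34/25)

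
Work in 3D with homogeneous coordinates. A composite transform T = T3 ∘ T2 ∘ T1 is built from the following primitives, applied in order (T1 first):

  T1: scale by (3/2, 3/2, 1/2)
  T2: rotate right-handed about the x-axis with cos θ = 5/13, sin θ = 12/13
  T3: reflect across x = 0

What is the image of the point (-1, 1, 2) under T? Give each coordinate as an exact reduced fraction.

T1 scale by (3/2, 3/2, 1/2): (-1, 1, 2) → (-3/2, 3/2, 1)
T2 rotate right-handed about the x-axis with cos θ = 5/13, sin θ = 12/13: (-3/2, 3/2, 1) → (-3/2, -9/26, 23/13)
T3 reflect across x = 0: (-3/2, -9/26, 23/13) → (3/2, -9/26, 23/13)

T(p) = (3/2, -9/26, 23/13)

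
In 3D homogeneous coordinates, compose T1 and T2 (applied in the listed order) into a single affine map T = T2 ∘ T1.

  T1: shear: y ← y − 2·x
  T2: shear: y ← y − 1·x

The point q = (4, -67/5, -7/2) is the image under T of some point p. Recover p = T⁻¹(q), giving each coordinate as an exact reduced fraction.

T1 = [1 0 0 0; -2 1 0 0; 0 0 1 0; 0 0 0 1]
T2·T1 = [1 0 0 0; -3 1 0 0; 0 0 1 0; 0 0 0 1]
det M = 1; M⁻¹ = [1 0 0 0; 3 1 0 0; 0 0 1 0; 0 0 0 1]
M⁻¹ · (4, -67/5, -7/2)ᵀ = (4, -7/5, -7/2)ᵀ

p = (4, -7/5, -7/2)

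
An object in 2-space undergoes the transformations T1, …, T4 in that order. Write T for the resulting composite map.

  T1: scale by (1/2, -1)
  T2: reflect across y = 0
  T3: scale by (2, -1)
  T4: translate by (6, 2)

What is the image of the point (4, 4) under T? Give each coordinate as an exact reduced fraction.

T(p) = (10, -2)

T1 scale by (1/2, -1): (4, 4) → (2, -4)
T2 reflect across y = 0: (2, -4) → (2, 4)
T3 scale by (2, -1): (2, 4) → (4, -4)
T4 translate by (6, 2): (4, -4) → (10, -2)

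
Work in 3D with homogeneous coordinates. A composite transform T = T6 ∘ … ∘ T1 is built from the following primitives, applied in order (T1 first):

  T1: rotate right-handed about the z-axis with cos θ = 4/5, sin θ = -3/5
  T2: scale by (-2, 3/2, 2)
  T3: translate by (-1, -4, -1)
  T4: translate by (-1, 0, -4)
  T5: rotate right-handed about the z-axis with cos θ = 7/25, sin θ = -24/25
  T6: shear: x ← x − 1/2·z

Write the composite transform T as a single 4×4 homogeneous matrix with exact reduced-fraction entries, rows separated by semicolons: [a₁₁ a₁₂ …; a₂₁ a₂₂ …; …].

T1 = [4/5 3/5 0 0; -3/5 4/5 0 0; 0 0 1 0; 0 0 0 1]
T2·T1 = [-8/5 -6/5 0 0; -9/10 6/5 0 0; 0 0 2 0; 0 0 0 1]
T3·…·T1 = [-8/5 -6/5 0 -1; -9/10 6/5 0 -4; 0 0 2 -1; 0 0 0 1]
T4·…·T1 = [-8/5 -6/5 0 -2; -9/10 6/5 0 -4; 0 0 2 -5; 0 0 0 1]
T5·…·T1 = [-164/125 102/125 0 -22/5; 321/250 186/125 0 4/5; 0 0 2 -5; 0 0 0 1]
T6·…·T1 = [-164/125 102/125 -1 -19/10; 321/250 186/125 0 4/5; 0 0 2 -5; 0 0 0 1]

T = [-164/125 102/125 -1 -19/10; 321/250 186/125 0 4/5; 0 0 2 -5; 0 0 0 1]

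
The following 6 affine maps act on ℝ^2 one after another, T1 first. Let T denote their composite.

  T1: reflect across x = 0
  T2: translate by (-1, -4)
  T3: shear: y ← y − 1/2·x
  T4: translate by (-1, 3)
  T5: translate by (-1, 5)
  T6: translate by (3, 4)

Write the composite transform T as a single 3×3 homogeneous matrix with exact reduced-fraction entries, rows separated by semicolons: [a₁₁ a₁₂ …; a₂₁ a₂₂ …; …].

T1 = [-1 0 0; 0 1 0; 0 0 1]
T2·T1 = [-1 0 -1; 0 1 -4; 0 0 1]
T3·…·T1 = [-1 0 -1; 1/2 1 -7/2; 0 0 1]
T4·…·T1 = [-1 0 -2; 1/2 1 -1/2; 0 0 1]
T5·…·T1 = [-1 0 -3; 1/2 1 9/2; 0 0 1]
T6·…·T1 = [-1 0 0; 1/2 1 17/2; 0 0 1]

T = [-1 0 0; 1/2 1 17/2; 0 0 1]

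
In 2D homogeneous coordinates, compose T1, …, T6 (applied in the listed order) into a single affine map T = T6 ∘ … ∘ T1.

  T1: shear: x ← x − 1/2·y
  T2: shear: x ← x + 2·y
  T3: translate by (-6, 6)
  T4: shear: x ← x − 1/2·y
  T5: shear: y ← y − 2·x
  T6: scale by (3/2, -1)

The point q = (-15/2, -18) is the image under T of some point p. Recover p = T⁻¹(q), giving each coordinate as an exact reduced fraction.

p = (2, 2)

T1 = [1 -1/2 0; 0 1 0; 0 0 1]
T2·T1 = [1 3/2 0; 0 1 0; 0 0 1]
T3·…·T1 = [1 3/2 -6; 0 1 6; 0 0 1]
T4·…·T1 = [1 1 -9; 0 1 6; 0 0 1]
T5·…·T1 = [1 1 -9; -2 -1 24; 0 0 1]
T6·…·T1 = [3/2 3/2 -27/2; 2 1 -24; 0 0 1]
det M = -3/2; M⁻¹ = [-2/3 1 15; 4/3 -1 -6; 0 0 1]
M⁻¹ · (-15/2, -18)ᵀ = (2, 2)ᵀ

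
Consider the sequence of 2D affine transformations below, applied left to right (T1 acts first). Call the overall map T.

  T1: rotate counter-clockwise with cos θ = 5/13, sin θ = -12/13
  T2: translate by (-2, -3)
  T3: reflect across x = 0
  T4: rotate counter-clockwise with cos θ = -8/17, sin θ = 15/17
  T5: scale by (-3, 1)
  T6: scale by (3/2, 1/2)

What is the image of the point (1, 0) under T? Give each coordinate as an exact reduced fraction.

T1 rotate counter-clockwise with cos θ = 5/13, sin θ = -12/13: (1, 0) → (5/13, -12/13)
T2 translate by (-2, -3): (5/13, -12/13) → (-21/13, -51/13)
T3 reflect across x = 0: (-21/13, -51/13) → (21/13, -51/13)
T4 rotate counter-clockwise with cos θ = -8/17, sin θ = 15/17: (21/13, -51/13) → (597/221, 723/221)
T5 scale by (-3, 1): (597/221, 723/221) → (-1791/221, 723/221)
T6 scale by (3/2, 1/2): (-1791/221, 723/221) → (-5373/442, 723/442)

T(p) = (-5373/442, 723/442)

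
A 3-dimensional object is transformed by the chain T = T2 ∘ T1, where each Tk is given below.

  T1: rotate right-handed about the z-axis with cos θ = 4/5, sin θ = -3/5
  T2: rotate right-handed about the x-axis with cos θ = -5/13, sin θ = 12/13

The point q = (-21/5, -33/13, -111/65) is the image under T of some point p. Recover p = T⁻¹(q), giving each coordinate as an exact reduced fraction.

p = (-3, -3, 3)

T1 = [4/5 3/5 0 0; -3/5 4/5 0 0; 0 0 1 0; 0 0 0 1]
T2·T1 = [4/5 3/5 0 0; 3/13 -4/13 -12/13 0; -36/65 48/65 -5/13 0; 0 0 0 1]
det M = 1; M⁻¹ = [4/5 3/13 -36/65 0; 3/5 -4/13 48/65 0; 0 -12/13 -5/13 0; 0 0 0 1]
M⁻¹ · (-21/5, -33/13, -111/65)ᵀ = (-3, -3, 3)ᵀ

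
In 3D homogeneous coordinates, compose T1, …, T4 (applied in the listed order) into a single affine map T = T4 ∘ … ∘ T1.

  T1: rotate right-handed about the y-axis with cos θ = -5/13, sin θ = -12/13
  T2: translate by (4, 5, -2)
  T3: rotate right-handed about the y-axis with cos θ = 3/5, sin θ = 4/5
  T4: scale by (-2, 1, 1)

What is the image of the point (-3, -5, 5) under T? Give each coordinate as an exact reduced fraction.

T(p) = (654/65, 0, -289/65)

T1 rotate right-handed about the y-axis with cos θ = -5/13, sin θ = -12/13: (-3, -5, 5) → (-45/13, -5, -61/13)
T2 translate by (4, 5, -2): (-45/13, -5, -61/13) → (7/13, 0, -87/13)
T3 rotate right-handed about the y-axis with cos θ = 3/5, sin θ = 4/5: (7/13, 0, -87/13) → (-327/65, 0, -289/65)
T4 scale by (-2, 1, 1): (-327/65, 0, -289/65) → (654/65, 0, -289/65)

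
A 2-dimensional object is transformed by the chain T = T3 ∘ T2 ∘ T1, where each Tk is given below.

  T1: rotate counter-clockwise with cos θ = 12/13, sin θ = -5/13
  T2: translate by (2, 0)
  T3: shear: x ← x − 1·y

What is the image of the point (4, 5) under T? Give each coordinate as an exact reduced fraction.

T(p) = (59/13, 40/13)

T1 rotate counter-clockwise with cos θ = 12/13, sin θ = -5/13: (4, 5) → (73/13, 40/13)
T2 translate by (2, 0): (73/13, 40/13) → (99/13, 40/13)
T3 shear: x ← x − 1·y: (99/13, 40/13) → (59/13, 40/13)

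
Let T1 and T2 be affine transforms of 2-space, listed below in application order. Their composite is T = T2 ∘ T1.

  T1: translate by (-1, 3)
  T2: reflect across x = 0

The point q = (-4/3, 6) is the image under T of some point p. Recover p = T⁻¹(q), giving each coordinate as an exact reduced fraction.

T1 = [1 0 -1; 0 1 3; 0 0 1]
T2·T1 = [-1 0 1; 0 1 3; 0 0 1]
det M = -1; M⁻¹ = [-1 0 1; 0 1 -3; 0 0 1]
M⁻¹ · (-4/3, 6)ᵀ = (7/3, 3)ᵀ

p = (7/3, 3)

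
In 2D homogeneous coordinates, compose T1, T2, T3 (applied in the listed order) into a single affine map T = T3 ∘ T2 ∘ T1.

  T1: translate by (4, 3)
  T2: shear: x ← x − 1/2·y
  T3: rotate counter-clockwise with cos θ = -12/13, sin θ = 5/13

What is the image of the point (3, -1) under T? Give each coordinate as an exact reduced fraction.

T1 translate by (4, 3): (3, -1) → (7, 2)
T2 shear: x ← x − 1/2·y: (7, 2) → (6, 2)
T3 rotate counter-clockwise with cos θ = -12/13, sin θ = 5/13: (6, 2) → (-82/13, 6/13)

T(p) = (-82/13, 6/13)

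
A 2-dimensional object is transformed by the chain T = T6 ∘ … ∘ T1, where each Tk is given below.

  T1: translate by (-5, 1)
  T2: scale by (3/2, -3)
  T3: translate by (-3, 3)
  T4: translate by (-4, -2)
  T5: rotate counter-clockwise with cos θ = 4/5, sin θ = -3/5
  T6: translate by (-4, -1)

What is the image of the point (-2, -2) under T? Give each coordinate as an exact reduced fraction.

T1 translate by (-5, 1): (-2, -2) → (-7, -1)
T2 scale by (3/2, -3): (-7, -1) → (-21/2, 3)
T3 translate by (-3, 3): (-21/2, 3) → (-27/2, 6)
T4 translate by (-4, -2): (-27/2, 6) → (-35/2, 4)
T5 rotate counter-clockwise with cos θ = 4/5, sin θ = -3/5: (-35/2, 4) → (-58/5, 137/10)
T6 translate by (-4, -1): (-58/5, 137/10) → (-78/5, 127/10)

T(p) = (-78/5, 127/10)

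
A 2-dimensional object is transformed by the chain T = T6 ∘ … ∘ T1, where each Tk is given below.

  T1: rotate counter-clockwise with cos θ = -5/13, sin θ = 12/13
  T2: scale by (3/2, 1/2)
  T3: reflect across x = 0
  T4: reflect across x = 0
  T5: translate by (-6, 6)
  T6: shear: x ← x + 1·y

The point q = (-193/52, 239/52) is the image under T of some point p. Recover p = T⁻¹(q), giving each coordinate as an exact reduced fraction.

p = (-2, 5/2)

T1 = [-5/13 -12/13 0; 12/13 -5/13 0; 0 0 1]
T2·T1 = [-15/26 -18/13 0; 6/13 -5/26 0; 0 0 1]
T3·…·T1 = [15/26 18/13 0; 6/13 -5/26 0; 0 0 1]
T4·…·T1 = [-15/26 -18/13 0; 6/13 -5/26 0; 0 0 1]
T5·…·T1 = [-15/26 -18/13 -6; 6/13 -5/26 6; 0 0 1]
T6·…·T1 = [-3/26 -41/26 0; 6/13 -5/26 6; 0 0 1]
det M = 3/4; M⁻¹ = [-10/39 82/39 -164/13; -8/13 -2/13 12/13; 0 0 1]
M⁻¹ · (-193/52, 239/52)ᵀ = (-2, 5/2)ᵀ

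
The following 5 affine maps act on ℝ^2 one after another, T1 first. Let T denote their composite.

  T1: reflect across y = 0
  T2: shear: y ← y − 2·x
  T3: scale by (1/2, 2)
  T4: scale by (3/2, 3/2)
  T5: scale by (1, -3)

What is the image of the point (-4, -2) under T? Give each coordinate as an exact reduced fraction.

T1 reflect across y = 0: (-4, -2) → (-4, 2)
T2 shear: y ← y − 2·x: (-4, 2) → (-4, 10)
T3 scale by (1/2, 2): (-4, 10) → (-2, 20)
T4 scale by (3/2, 3/2): (-2, 20) → (-3, 30)
T5 scale by (1, -3): (-3, 30) → (-3, -90)

T(p) = (-3, -90)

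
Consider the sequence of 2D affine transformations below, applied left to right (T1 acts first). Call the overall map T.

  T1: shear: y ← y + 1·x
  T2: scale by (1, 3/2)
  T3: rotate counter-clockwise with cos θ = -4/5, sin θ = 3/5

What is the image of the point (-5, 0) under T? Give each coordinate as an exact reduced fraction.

T1 shear: y ← y + 1·x: (-5, 0) → (-5, -5)
T2 scale by (1, 3/2): (-5, -5) → (-5, -15/2)
T3 rotate counter-clockwise with cos θ = -4/5, sin θ = 3/5: (-5, -15/2) → (17/2, 3)

T(p) = (17/2, 3)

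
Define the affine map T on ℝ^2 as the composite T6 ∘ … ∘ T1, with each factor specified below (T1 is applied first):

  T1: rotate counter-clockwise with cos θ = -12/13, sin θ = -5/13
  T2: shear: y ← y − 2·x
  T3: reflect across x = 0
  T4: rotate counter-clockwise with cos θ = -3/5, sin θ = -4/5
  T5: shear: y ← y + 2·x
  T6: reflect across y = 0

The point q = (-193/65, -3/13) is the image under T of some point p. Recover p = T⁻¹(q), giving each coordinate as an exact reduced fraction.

p = (-3, 1)

T1 = [-12/13 5/13 0; -5/13 -12/13 0; 0 0 1]
T2·T1 = [-12/13 5/13 0; 19/13 -22/13 0; 0 0 1]
T3·…·T1 = [12/13 -5/13 0; 19/13 -22/13 0; 0 0 1]
T4·…·T1 = [8/13 -73/65 0; -21/13 86/65 0; 0 0 1]
T5·…·T1 = [8/13 -73/65 0; -5/13 -12/13 0; 0 0 1]
T6·…·T1 = [8/13 -73/65 0; 5/13 12/13 0; 0 0 1]
det M = 1; M⁻¹ = [12/13 73/65 0; -5/13 8/13 0; 0 0 1]
M⁻¹ · (-193/65, -3/13)ᵀ = (-3, 1)ᵀ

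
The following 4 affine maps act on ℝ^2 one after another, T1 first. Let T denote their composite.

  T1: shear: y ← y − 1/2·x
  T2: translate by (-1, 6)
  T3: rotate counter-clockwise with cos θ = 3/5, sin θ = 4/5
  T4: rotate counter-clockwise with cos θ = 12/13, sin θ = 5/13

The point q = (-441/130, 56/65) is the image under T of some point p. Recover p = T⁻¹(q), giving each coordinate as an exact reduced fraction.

T1 = [1 0 0; -1/2 1 0; 0 0 1]
T2·T1 = [1 0 -1; -1/2 1 6; 0 0 1]
T3·…·T1 = [1 -4/5 -27/5; 1/2 3/5 14/5; 0 0 1]
T4·…·T1 = [19/26 -63/65 -394/65; 11/13 16/65 33/65; 0 0 1]
det M = 1; M⁻¹ = [16/65 63/65 1; -11/13 19/26 -11/2; 0 0 1]
M⁻¹ · (-441/130, 56/65)ᵀ = (1, -2)ᵀ

p = (1, -2)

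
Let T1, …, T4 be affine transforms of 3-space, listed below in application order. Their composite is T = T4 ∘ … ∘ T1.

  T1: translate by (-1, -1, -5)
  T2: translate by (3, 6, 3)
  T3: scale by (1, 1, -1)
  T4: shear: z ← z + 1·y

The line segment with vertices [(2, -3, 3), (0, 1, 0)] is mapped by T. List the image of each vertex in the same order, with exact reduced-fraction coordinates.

T1 translate by (-1, -1, -5): (2, -3, 3) → (1, -4, -2); (0, 1, 0) → (-1, 0, -5)
T2 translate by (3, 6, 3): (1, -4, -2) → (4, 2, 1); (-1, 0, -5) → (2, 6, -2)
T3 scale by (1, 1, -1): (4, 2, 1) → (4, 2, -1); (2, 6, -2) → (2, 6, 2)
T4 shear: z ← z + 1·y: (4, 2, -1) → (4, 2, 1); (2, 6, 2) → (2, 6, 8)

image vertices: (4, 2, 1), (2, 6, 8)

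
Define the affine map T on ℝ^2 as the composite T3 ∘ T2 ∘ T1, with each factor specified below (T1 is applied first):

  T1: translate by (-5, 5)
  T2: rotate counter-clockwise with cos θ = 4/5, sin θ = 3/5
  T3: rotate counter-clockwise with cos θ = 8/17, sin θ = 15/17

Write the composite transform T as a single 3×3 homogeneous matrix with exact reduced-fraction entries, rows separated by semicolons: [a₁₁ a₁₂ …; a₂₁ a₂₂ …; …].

T1 = [1 0 -5; 0 1 5; 0 0 1]
T2·T1 = [4/5 -3/5 -7; 3/5 4/5 1; 0 0 1]
T3·…·T1 = [-13/85 -84/85 -71/17; 84/85 -13/85 -97/17; 0 0 1]

T = [-13/85 -84/85 -71/17; 84/85 -13/85 -97/17; 0 0 1]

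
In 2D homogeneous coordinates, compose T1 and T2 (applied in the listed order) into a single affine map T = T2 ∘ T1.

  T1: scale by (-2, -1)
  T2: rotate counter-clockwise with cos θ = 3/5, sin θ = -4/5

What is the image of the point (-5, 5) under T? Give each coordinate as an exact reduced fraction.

T1 scale by (-2, -1): (-5, 5) → (10, -5)
T2 rotate counter-clockwise with cos θ = 3/5, sin θ = -4/5: (10, -5) → (2, -11)

T(p) = (2, -11)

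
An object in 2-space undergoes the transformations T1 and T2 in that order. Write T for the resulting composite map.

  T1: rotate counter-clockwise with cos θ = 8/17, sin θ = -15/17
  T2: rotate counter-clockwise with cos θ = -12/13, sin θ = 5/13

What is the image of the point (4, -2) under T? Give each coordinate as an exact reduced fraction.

T1 rotate counter-clockwise with cos θ = 8/17, sin θ = -15/17: (4, -2) → (2/17, -76/17)
T2 rotate counter-clockwise with cos θ = -12/13, sin θ = 5/13: (2/17, -76/17) → (356/221, 922/221)

T(p) = (356/221, 922/221)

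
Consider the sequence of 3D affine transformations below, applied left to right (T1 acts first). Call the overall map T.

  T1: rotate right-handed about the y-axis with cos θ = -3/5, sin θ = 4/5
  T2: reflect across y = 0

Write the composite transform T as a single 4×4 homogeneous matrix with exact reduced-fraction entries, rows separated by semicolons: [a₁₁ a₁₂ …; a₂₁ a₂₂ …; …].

T1 = [-3/5 0 4/5 0; 0 1 0 0; -4/5 0 -3/5 0; 0 0 0 1]
T2·T1 = [-3/5 0 4/5 0; 0 -1 0 0; -4/5 0 -3/5 0; 0 0 0 1]

T = [-3/5 0 4/5 0; 0 -1 0 0; -4/5 0 -3/5 0; 0 0 0 1]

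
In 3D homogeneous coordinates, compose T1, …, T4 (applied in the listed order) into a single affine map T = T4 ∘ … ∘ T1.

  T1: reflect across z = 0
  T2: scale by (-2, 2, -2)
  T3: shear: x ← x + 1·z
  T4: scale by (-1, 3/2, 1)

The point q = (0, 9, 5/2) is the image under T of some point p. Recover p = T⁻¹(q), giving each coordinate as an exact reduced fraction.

T1 = [1 0 0 0; 0 1 0 0; 0 0 -1 0; 0 0 0 1]
T2·T1 = [-2 0 0 0; 0 2 0 0; 0 0 2 0; 0 0 0 1]
T3·…·T1 = [-2 0 2 0; 0 2 0 0; 0 0 2 0; 0 0 0 1]
T4·…·T1 = [2 0 -2 0; 0 3 0 0; 0 0 2 0; 0 0 0 1]
det M = 12; M⁻¹ = [1/2 0 1/2 0; 0 1/3 0 0; 0 0 1/2 0; 0 0 0 1]
M⁻¹ · (0, 9, 5/2)ᵀ = (5/4, 3, 5/4)ᵀ

p = (5/4, 3, 5/4)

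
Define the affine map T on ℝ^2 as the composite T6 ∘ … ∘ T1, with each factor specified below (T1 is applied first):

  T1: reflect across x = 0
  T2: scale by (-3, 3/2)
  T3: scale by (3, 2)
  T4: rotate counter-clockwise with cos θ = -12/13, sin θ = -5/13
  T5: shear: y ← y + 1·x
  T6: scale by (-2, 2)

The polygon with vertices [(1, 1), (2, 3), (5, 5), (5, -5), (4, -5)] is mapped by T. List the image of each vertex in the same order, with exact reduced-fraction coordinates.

image vertices: (186/13, -348/13), (342/13, -738/13), (930/13, -1740/13), (1230/13, -1320/13), (78, -78)

T1 reflect across x = 0: (1, 1) → (-1, 1); (2, 3) → (-2, 3); (5, 5) → (-5, 5); (5, -5) → (-5, -5); (4, -5) → (-4, -5)
T2 scale by (-3, 3/2): (-1, 1) → (3, 3/2); (-2, 3) → (6, 9/2); (-5, 5) → (15, 15/2); (-5, -5) → (15, -15/2); (-4, -5) → (12, -15/2)
T3 scale by (3, 2): (3, 3/2) → (9, 3); (6, 9/2) → (18, 9); (15, 15/2) → (45, 15); (15, -15/2) → (45, -15); (12, -15/2) → (36, -15)
T4 rotate counter-clockwise with cos θ = -12/13, sin θ = -5/13: (9, 3) → (-93/13, -81/13); (18, 9) → (-171/13, -198/13); (45, 15) → (-465/13, -405/13); (45, -15) → (-615/13, -45/13); (36, -15) → (-39, 0)
T5 shear: y ← y + 1·x: (-93/13, -81/13) → (-93/13, -174/13); (-171/13, -198/13) → (-171/13, -369/13); (-465/13, -405/13) → (-465/13, -870/13); (-615/13, -45/13) → (-615/13, -660/13); (-39, 0) → (-39, -39)
T6 scale by (-2, 2): (-93/13, -174/13) → (186/13, -348/13); (-171/13, -369/13) → (342/13, -738/13); (-465/13, -870/13) → (930/13, -1740/13); (-615/13, -660/13) → (1230/13, -1320/13); (-39, -39) → (78, -78)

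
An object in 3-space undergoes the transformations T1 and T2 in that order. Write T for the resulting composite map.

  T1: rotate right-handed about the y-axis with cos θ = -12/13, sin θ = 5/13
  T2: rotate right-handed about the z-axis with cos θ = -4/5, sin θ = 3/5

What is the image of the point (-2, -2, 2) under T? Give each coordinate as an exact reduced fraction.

T1 rotate right-handed about the y-axis with cos θ = -12/13, sin θ = 5/13: (-2, -2, 2) → (34/13, -2, -14/13)
T2 rotate right-handed about the z-axis with cos θ = -4/5, sin θ = 3/5: (34/13, -2, -14/13) → (-58/65, 206/65, -14/13)

T(p) = (-58/65, 206/65, -14/13)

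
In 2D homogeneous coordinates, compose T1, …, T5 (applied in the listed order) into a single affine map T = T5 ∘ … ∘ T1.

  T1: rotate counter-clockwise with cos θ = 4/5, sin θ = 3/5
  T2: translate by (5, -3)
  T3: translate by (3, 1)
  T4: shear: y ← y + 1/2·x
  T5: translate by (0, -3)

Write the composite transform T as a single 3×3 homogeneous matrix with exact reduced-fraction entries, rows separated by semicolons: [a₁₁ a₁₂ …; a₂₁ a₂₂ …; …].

T = [4/5 -3/5 8; 1 1/2 -1; 0 0 1]

T1 = [4/5 -3/5 0; 3/5 4/5 0; 0 0 1]
T2·T1 = [4/5 -3/5 5; 3/5 4/5 -3; 0 0 1]
T3·…·T1 = [4/5 -3/5 8; 3/5 4/5 -2; 0 0 1]
T4·…·T1 = [4/5 -3/5 8; 1 1/2 2; 0 0 1]
T5·…·T1 = [4/5 -3/5 8; 1 1/2 -1; 0 0 1]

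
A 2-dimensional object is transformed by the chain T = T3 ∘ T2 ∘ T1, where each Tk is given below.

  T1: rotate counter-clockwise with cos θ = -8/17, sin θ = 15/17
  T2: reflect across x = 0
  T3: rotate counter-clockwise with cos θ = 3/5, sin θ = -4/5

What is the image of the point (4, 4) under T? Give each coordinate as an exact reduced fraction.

T1 rotate counter-clockwise with cos θ = -8/17, sin θ = 15/17: (4, 4) → (-92/17, 28/17)
T2 reflect across x = 0: (-92/17, 28/17) → (92/17, 28/17)
T3 rotate counter-clockwise with cos θ = 3/5, sin θ = -4/5: (92/17, 28/17) → (388/85, -284/85)

T(p) = (388/85, -284/85)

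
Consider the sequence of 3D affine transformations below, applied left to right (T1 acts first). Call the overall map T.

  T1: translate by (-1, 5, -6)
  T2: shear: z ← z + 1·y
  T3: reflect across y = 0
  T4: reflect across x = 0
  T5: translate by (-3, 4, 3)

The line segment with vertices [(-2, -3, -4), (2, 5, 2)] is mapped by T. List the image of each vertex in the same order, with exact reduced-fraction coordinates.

T1 translate by (-1, 5, -6): (-2, -3, -4) → (-3, 2, -10); (2, 5, 2) → (1, 10, -4)
T2 shear: z ← z + 1·y: (-3, 2, -10) → (-3, 2, -8); (1, 10, -4) → (1, 10, 6)
T3 reflect across y = 0: (-3, 2, -8) → (-3, -2, -8); (1, 10, 6) → (1, -10, 6)
T4 reflect across x = 0: (-3, -2, -8) → (3, -2, -8); (1, -10, 6) → (-1, -10, 6)
T5 translate by (-3, 4, 3): (3, -2, -8) → (0, 2, -5); (-1, -10, 6) → (-4, -6, 9)

image vertices: (0, 2, -5), (-4, -6, 9)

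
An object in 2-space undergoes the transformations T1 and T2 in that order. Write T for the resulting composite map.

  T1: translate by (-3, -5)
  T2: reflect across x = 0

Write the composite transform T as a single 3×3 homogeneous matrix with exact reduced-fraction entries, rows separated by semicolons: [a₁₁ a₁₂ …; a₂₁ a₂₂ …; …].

T1 = [1 0 -3; 0 1 -5; 0 0 1]
T2·T1 = [-1 0 3; 0 1 -5; 0 0 1]

T = [-1 0 3; 0 1 -5; 0 0 1]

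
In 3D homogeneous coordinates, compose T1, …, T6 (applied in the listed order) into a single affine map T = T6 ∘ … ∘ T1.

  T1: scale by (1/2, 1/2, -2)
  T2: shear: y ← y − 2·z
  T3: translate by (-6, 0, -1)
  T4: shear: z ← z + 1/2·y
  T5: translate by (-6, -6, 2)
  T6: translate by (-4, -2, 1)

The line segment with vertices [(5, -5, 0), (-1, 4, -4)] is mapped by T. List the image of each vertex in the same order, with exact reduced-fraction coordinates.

T1 scale by (1/2, 1/2, -2): (5, -5, 0) → (5/2, -5/2, 0); (-1, 4, -4) → (-1/2, 2, 8)
T2 shear: y ← y − 2·z: (5/2, -5/2, 0) → (5/2, -5/2, 0); (-1/2, 2, 8) → (-1/2, -14, 8)
T3 translate by (-6, 0, -1): (5/2, -5/2, 0) → (-7/2, -5/2, -1); (-1/2, -14, 8) → (-13/2, -14, 7)
T4 shear: z ← z + 1/2·y: (-7/2, -5/2, -1) → (-7/2, -5/2, -9/4); (-13/2, -14, 7) → (-13/2, -14, 0)
T5 translate by (-6, -6, 2): (-7/2, -5/2, -9/4) → (-19/2, -17/2, -1/4); (-13/2, -14, 0) → (-25/2, -20, 2)
T6 translate by (-4, -2, 1): (-19/2, -17/2, -1/4) → (-27/2, -21/2, 3/4); (-25/2, -20, 2) → (-33/2, -22, 3)

image vertices: (-27/2, -21/2, 3/4), (-33/2, -22, 3)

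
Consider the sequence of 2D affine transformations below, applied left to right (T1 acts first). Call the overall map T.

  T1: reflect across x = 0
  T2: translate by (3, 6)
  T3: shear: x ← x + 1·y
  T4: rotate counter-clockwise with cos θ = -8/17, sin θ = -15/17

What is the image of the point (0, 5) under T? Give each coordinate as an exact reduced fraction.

T1 reflect across x = 0: (0, 5) → (0, 5)
T2 translate by (3, 6): (0, 5) → (3, 11)
T3 shear: x ← x + 1·y: (3, 11) → (14, 11)
T4 rotate counter-clockwise with cos θ = -8/17, sin θ = -15/17: (14, 11) → (53/17, -298/17)

T(p) = (53/17, -298/17)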